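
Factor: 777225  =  3^1*5^2*43^1*241^1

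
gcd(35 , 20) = 5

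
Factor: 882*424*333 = 2^4*3^4 * 7^2* 37^1* 53^1 = 124531344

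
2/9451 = 2/9451 = 0.00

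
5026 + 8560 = 13586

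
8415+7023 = 15438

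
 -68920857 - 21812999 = -90733856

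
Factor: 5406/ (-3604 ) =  - 2^(  -  1)*3^1  =  -3/2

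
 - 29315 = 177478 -206793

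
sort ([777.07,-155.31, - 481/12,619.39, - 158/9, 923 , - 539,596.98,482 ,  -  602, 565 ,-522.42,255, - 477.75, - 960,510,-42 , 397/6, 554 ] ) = [ - 960, - 602  , - 539, -522.42, - 477.75,-155.31,-42, - 481/12, - 158/9,397/6,255,482,510 , 554,565,596.98, 619.39,  777.07,923] 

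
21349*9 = 192141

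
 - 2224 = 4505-6729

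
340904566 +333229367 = 674133933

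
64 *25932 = 1659648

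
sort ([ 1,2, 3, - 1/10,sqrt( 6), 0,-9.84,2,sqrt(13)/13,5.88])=[-9.84,  -  1/10,0, sqrt(13) /13, 1,2,2,sqrt( 6 ), 3,5.88]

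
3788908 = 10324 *367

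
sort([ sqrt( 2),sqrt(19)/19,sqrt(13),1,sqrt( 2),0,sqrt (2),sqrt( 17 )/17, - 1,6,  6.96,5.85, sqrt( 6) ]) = [-1 , 0,sqrt(19)/19, sqrt( 17) /17,1,sqrt(2 ), sqrt(2 )  ,  sqrt ( 2),sqrt( 6),sqrt( 13 ), 5.85,6,6.96]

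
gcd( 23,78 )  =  1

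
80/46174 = 40/23087 = 0.00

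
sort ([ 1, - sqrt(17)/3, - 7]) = [- 7, - sqrt(17 ) /3,1]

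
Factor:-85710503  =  -461^1*185923^1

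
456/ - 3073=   -  456/3073  =  - 0.15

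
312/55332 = 26/4611 = 0.01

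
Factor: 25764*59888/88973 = 2^6 * 3^1*19^2*113^1*193^( - 1)* 197^1*461^(-1) = 1542954432/88973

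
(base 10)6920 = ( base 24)c08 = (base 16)1B08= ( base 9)10438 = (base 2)1101100001000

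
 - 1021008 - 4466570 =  - 5487578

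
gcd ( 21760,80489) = 1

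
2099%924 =251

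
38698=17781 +20917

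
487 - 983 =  - 496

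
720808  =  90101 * 8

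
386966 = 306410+80556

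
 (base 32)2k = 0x54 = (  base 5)314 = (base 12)70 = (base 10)84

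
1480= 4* 370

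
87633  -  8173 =79460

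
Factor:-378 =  - 2^1*3^3 * 7^1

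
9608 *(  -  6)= - 57648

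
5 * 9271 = 46355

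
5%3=2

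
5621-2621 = 3000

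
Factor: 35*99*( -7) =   -  24255 =- 3^2*5^1 *7^2*11^1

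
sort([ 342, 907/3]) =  [907/3, 342 ] 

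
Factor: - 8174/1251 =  - 2^1*3^( - 2)*61^1*67^1*139^(-1) 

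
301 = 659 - 358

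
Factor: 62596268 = 2^2*7^1*29^1*127^1 * 607^1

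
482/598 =241/299=   0.81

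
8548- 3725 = 4823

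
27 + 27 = 54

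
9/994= 9/994 = 0.01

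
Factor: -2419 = - 41^1*59^1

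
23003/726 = 23003/726 = 31.68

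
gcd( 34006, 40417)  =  1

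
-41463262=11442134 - 52905396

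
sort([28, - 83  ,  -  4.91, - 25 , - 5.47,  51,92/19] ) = [  -  83, - 25,-5.47,- 4.91, 92/19, 28 , 51]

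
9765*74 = 722610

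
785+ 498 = 1283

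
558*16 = 8928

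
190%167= 23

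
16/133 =16/133 = 0.12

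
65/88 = 65/88  =  0.74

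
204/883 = 204/883= 0.23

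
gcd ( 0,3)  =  3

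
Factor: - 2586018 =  - 2^1*3^1 * 293^1*1471^1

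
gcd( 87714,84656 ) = 22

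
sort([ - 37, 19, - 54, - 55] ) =[ - 55, - 54, - 37, 19]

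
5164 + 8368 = 13532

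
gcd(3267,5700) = 3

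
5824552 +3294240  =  9118792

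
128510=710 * 181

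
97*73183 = 7098751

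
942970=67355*14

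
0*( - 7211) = 0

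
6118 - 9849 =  - 3731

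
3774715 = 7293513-3518798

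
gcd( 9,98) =1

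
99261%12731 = 10144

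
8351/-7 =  - 1193/1=- 1193.00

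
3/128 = 3/128  =  0.02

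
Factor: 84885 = 3^1*5^1*5659^1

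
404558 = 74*5467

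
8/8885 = 8/8885 = 0.00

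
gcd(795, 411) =3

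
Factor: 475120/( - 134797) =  - 2^4*5^1* 13^( - 1 )*5939^1 * 10369^(-1) 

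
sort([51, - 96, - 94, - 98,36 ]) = [ - 98,-96, - 94,36,51]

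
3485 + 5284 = 8769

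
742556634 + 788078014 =1530634648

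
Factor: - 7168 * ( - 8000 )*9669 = 554459136000 = 2^16* 3^1*5^3*7^1*11^1 * 293^1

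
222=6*37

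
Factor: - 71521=  -  37^1*1933^1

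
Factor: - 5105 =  - 5^1*1021^1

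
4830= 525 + 4305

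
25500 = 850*30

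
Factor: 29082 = 2^1*3^1 *37^1*131^1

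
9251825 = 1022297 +8229528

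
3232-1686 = 1546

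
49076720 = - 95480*( - 514) 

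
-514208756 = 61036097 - 575244853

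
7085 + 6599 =13684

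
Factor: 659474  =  2^1*149^1*2213^1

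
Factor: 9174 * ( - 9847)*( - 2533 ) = 2^1 *3^1 * 11^1*17^1*43^1 * 139^1 * 149^1 * 229^1= 228822045474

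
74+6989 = 7063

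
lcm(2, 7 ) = 14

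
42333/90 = 14111/30 =470.37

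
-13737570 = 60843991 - 74581561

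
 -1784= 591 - 2375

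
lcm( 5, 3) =15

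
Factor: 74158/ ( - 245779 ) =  - 2^1*7^1*107^( - 1 )*2297^( - 1)*5297^1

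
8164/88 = 92  +  17/22 = 92.77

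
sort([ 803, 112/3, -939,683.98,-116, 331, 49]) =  [ - 939, - 116, 112/3,49, 331, 683.98, 803]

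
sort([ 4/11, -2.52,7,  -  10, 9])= [ - 10,  -  2.52,4/11, 7,9]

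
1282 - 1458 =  - 176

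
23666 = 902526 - 878860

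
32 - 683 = -651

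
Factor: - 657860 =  - 2^2*5^1*7^1*37^1*127^1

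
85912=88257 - 2345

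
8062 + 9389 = 17451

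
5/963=5/963 = 0.01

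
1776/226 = 7+97/113 = 7.86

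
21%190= 21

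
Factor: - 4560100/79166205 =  - 2^2*3^( -2) * 5^1*31^1*1471^1*1759249^ ( - 1 ) = - 912020/15833241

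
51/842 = 51/842 = 0.06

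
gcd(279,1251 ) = 9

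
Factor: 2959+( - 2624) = 335 = 5^1*67^1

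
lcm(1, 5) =5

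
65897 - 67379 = - 1482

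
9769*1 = 9769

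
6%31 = 6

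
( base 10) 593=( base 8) 1121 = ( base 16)251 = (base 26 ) ML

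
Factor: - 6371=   -  23^1*277^1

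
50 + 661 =711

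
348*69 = 24012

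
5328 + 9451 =14779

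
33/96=11/32 = 0.34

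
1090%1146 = 1090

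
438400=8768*50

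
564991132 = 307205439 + 257785693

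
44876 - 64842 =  - 19966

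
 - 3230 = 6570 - 9800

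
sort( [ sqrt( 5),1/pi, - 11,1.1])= [- 11,1/pi,1.1, sqrt( 5) ] 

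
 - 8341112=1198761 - 9539873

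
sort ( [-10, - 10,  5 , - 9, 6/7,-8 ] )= [ - 10, - 10, - 9,- 8,  6/7, 5]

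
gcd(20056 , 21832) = 8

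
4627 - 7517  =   - 2890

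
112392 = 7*16056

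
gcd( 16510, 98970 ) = 10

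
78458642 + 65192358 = 143651000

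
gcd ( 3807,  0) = 3807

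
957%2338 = 957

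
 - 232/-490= 116/245 = 0.47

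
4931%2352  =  227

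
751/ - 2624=-751/2624= -0.29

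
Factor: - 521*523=- 521^1*523^1=- 272483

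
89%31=27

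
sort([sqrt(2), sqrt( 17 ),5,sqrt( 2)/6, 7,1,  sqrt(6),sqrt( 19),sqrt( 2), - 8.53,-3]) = [ -8.53 , - 3, sqrt( 2) /6,1, sqrt ( 2), sqrt( 2 ),sqrt ( 6),sqrt( 17), sqrt(19),5,7 ] 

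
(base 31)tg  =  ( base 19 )2a3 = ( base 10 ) 915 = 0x393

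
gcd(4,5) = 1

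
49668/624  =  79 + 31/52  =  79.60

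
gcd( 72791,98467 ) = 1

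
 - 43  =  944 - 987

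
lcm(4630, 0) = 0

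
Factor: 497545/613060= 659/812 =2^(  -  2 )*7^ ( - 1 )*29^( - 1)*659^1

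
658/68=329/34 =9.68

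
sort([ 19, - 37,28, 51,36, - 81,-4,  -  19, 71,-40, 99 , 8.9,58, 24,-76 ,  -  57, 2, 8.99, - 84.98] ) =[ - 84.98, - 81, - 76,  -  57, - 40, - 37, - 19, - 4,2, 8.9,8.99, 19,24 , 28, 36, 51, 58, 71 , 99 ] 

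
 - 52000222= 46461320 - 98461542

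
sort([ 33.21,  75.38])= [ 33.21 , 75.38 ]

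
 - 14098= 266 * ( - 53)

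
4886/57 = 85  +  41/57= 85.72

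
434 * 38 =16492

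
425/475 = 17/19  =  0.89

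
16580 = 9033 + 7547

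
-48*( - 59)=2832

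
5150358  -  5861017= - 710659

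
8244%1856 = 820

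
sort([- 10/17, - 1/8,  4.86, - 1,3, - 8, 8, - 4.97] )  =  [ - 8, - 4.97, - 1,  -  10/17, - 1/8, 3, 4.86,8 ] 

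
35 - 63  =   - 28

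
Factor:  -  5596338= - 2^1 * 3^1* 11^1* 84793^1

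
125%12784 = 125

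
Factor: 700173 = 3^2*77797^1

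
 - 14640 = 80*( - 183 ) 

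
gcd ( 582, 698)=2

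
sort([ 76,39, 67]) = [ 39,67,76] 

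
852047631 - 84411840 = 767635791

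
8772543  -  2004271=6768272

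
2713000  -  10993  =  2702007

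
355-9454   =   - 9099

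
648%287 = 74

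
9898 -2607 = 7291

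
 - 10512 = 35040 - 45552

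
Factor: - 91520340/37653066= - 2^1*3^( - 2)*5^1*11^ ( - 1)*19^1*43^1*1867^1*63389^(-1) = - 15253390/6275511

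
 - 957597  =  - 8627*111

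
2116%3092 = 2116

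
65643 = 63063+2580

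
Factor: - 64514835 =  - 3^2 * 5^1*7^1*11^1*43^1*433^1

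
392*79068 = 30994656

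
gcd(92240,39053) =1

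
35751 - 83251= - 47500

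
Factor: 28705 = 5^1*  5741^1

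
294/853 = 294/853 = 0.34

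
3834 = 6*639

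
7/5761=1/823 = 0.00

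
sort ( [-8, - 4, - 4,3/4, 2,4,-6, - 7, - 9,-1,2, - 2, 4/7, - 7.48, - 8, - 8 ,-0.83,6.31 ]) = [ - 9,-8, - 8 , - 8, - 7.48, - 7, - 6,-4, - 4, - 2, - 1, - 0.83,4/7,3/4,2,2, 4 , 6.31] 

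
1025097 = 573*1789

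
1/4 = 1/4 = 0.25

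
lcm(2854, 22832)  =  22832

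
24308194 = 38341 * 634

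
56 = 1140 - 1084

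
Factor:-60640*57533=-3488801120 = -  2^5*5^1*7^1 *379^1 * 8219^1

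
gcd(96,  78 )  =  6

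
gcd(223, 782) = 1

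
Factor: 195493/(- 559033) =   -  29^( - 1) *37^( - 1)*521^(-1)*195493^1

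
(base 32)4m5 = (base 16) 12C5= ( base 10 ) 4805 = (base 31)500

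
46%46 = 0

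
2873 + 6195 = 9068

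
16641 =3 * 5547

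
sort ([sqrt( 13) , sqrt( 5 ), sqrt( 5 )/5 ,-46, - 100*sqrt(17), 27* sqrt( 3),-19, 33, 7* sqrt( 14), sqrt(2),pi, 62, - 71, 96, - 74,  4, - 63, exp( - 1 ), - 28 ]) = [ - 100*sqrt(17), - 74, - 71,-63, - 46, - 28, - 19, exp ( - 1 ),sqrt( 5)/5, sqrt( 2 ), sqrt( 5 ),  pi, sqrt( 13), 4,7*sqrt(14),33,27* sqrt(  3),62,96] 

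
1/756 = 1/756=0.00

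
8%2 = 0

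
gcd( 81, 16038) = 81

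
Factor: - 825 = - 3^1*5^2*11^1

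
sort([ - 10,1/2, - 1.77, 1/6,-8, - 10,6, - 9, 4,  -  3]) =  [ - 10, - 10, - 9, - 8, - 3, - 1.77, 1/6, 1/2, 4, 6 ]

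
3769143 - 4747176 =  - 978033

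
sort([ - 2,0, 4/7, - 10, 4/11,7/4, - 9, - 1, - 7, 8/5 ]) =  [ - 10, - 9, - 7, - 2, - 1, 0, 4/11, 4/7, 8/5, 7/4]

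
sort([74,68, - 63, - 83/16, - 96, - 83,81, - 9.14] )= [ - 96,-83, - 63,  -  9.14, -83/16,68,74,81 ]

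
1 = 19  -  18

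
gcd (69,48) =3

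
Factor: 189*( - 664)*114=- 2^4*3^4 * 7^1*19^1 * 83^1=-14306544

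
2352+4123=6475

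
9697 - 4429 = 5268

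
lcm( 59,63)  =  3717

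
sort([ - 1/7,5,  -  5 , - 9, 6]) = [  -  9, - 5, -1/7,  5, 6 ] 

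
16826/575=29 + 151/575 =29.26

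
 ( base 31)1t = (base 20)30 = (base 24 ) 2C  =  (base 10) 60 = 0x3C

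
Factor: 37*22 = 814 = 2^1*11^1*37^1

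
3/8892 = 1/2964 = 0.00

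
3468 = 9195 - 5727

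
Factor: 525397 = 525397^1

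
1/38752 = 1/38752 = 0.00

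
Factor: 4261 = 4261^1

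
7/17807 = 7/17807 =0.00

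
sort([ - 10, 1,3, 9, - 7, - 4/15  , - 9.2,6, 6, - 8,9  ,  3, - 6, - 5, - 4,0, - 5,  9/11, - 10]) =[-10, - 10, - 9.2, - 8, - 7, - 6, - 5, - 5, - 4, - 4/15,0, 9/11, 1, 3, 3 , 6, 6, 9, 9 ]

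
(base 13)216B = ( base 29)5FC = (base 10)4652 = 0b1001000101100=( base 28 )5q4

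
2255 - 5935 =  - 3680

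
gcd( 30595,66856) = 1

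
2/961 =2/961 = 0.00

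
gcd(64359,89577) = 9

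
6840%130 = 80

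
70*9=630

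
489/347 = 489/347 = 1.41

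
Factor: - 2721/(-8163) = 3^(-1 ) =1/3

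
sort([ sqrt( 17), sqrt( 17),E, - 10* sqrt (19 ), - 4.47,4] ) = [ - 10*sqrt( 19),-4.47 , E,  4,sqrt(17 ),sqrt(17)] 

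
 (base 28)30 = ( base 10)84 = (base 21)40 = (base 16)54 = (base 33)2i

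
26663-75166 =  - 48503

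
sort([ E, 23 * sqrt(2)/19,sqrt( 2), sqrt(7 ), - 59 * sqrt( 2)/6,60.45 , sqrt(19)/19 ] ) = [ - 59 * sqrt ( 2 )/6,sqrt(19)/19,  sqrt(2 ), 23 * sqrt(2 ) /19,sqrt(7), E,60.45 ]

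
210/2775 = 14/185 =0.08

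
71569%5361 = 1876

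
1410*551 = 776910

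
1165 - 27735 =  - 26570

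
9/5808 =3/1936  =  0.00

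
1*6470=6470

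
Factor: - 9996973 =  - 7^1*23^1*31^1*2003^1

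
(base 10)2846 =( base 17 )9E7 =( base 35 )2BB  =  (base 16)b1e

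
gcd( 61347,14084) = 1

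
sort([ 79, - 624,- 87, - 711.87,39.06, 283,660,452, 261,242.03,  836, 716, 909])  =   [ - 711.87,- 624 , - 87,  39.06, 79, 242.03,261,283 , 452 , 660 , 716 , 836, 909] 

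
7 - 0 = 7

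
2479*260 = 644540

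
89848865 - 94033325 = - 4184460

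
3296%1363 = 570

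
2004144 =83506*24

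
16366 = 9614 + 6752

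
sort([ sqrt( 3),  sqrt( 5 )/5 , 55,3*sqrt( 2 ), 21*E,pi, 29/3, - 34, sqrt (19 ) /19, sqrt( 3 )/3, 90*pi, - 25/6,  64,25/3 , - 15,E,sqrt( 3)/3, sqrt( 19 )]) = [ - 34, - 15, - 25/6, sqrt( 19)/19,  sqrt( 5 )/5,sqrt (3 ) /3,sqrt( 3)/3,sqrt( 3 ), E, pi,3*sqrt( 2), sqrt( 19 ),  25/3 , 29/3,55, 21*E,64,90*pi]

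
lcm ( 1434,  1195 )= 7170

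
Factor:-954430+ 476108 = - 478322 =- 2^1 * 13^1*18397^1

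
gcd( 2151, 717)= 717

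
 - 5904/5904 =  - 1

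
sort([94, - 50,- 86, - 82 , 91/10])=[ - 86, - 82, - 50, 91/10,94] 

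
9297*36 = 334692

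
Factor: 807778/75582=3^(-2) * 13^( - 1)*17^(-1) * 19^(- 1 )* 403889^1 = 403889/37791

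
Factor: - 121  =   - 11^2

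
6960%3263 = 434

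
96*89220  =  8565120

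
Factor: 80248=2^3*7^1*1433^1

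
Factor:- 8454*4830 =- 2^2*3^2 * 5^1 * 7^1*23^1*1409^1= - 40832820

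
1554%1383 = 171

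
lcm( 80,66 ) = 2640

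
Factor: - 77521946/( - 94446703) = 2^1*13^(-1)  *7265131^(-1)*38760973^1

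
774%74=34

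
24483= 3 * 8161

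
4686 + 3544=8230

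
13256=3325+9931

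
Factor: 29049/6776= 2^( - 3 )* 3^1*7^( - 1)*11^(-2 )*23^1* 421^1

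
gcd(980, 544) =4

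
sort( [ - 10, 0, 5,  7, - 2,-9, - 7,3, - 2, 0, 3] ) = [ - 10,-9, - 7, - 2, - 2, 0, 0,3,3,  5, 7]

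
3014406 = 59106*51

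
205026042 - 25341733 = 179684309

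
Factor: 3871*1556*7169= 43180865644 =2^2*7^2 * 67^1*79^1 * 107^1*389^1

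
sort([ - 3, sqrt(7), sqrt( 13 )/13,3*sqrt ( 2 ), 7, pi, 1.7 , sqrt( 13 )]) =[ - 3, sqrt( 13)/13,1.7,sqrt( 7), pi, sqrt( 13),3*sqrt(2),  7 ]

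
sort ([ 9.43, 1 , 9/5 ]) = [ 1 , 9/5,9.43]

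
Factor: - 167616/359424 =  - 2^( - 4 )*13^( - 1)*  97^1= - 97/208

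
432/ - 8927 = - 1+8495/8927 =- 0.05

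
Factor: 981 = 3^2*109^1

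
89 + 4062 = 4151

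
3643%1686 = 271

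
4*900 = 3600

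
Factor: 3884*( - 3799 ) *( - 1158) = 17086655928  =  2^3*3^1*29^1 * 131^1*193^1*971^1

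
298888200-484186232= - 185298032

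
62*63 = 3906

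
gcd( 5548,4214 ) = 2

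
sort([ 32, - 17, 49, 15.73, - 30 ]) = [ - 30,-17, 15.73,32, 49] 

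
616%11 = 0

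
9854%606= 158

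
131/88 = 1 + 43/88 = 1.49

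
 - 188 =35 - 223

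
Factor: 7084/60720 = 2^(-2)*3^( - 1) * 5^ ( - 1)*7^1 = 7/60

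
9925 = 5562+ 4363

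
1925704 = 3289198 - 1363494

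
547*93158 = 50957426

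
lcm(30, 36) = 180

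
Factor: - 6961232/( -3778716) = 2^2*3^(-1 )*23^( - 1 )*53^1*8209^1*13691^( - 1) = 1740308/944679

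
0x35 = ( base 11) 49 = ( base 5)203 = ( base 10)53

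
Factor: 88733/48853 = 7^( - 2)*89^1 = 89/49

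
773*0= 0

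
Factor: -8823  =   - 3^1*17^1*173^1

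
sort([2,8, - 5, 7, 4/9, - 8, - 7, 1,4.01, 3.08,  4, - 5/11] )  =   [  -  8,-7,  -  5, - 5/11,4/9,1,2, 3.08,4, 4.01, 7, 8 ]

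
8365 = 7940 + 425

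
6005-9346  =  -3341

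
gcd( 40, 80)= 40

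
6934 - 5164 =1770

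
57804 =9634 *6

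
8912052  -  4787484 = 4124568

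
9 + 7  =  16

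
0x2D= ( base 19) 27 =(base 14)33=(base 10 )45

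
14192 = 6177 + 8015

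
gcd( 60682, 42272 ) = 2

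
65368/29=65368/29= 2254.07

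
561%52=41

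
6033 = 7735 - 1702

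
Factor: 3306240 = 2^8*3^2*5^1 *7^1*41^1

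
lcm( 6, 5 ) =30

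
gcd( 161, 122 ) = 1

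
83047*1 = 83047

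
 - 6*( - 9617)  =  57702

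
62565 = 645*97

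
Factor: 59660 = 2^2*5^1*19^1*157^1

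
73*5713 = 417049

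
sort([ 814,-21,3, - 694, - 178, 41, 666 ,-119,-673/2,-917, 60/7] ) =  [ - 917,-694, - 673/2,-178,-119, - 21,3,60/7, 41,666, 814 ] 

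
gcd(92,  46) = 46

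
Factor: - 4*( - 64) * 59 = 15104 = 2^8 * 59^1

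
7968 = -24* (-332) 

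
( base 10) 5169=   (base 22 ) AEL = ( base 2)1010000110001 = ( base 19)E61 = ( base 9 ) 7073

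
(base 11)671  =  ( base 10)804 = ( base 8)1444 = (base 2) 1100100100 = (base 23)1BM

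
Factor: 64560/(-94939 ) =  - 2^4 * 3^1*5^1*13^( - 1)*67^( - 1)*109^( - 1)*269^1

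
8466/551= 15 + 201/551= 15.36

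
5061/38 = 133 + 7/38 = 133.18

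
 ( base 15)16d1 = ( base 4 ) 1030321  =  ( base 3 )20202021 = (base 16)1339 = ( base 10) 4921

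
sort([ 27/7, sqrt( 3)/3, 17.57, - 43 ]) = [ - 43,sqrt(3)/3, 27/7,17.57]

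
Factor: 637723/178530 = 2^( - 1 )*3^ ( - 1)*5^( - 1)*11^( - 1 )*541^( -1)*637723^1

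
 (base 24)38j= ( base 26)2mf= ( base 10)1939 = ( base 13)b62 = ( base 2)11110010011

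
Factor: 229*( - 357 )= - 3^1*7^1 *17^1*229^1=-  81753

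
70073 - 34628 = 35445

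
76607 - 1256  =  75351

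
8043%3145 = 1753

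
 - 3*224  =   - 672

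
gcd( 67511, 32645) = 1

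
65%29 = 7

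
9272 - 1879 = 7393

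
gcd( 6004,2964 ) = 76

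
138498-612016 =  - 473518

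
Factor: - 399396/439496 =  - 249/274 =- 2^( - 1 )*3^1*83^1*137^ ( - 1) 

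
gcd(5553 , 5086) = 1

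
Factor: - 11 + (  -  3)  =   - 14 = - 2^1*7^1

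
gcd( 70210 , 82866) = 14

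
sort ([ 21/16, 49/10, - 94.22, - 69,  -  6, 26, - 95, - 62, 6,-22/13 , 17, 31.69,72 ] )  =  [ - 95,- 94.22 ,- 69 , - 62, - 6,  -  22/13, 21/16, 49/10,6,17,26, 31.69,72]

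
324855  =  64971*5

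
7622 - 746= 6876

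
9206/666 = 13  +  274/333 = 13.82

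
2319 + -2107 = 212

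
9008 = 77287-68279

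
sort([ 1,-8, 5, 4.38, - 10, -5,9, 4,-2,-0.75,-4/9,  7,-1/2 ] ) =[-10, - 8 ,- 5,-2, - 0.75,  -  1/2, - 4/9, 1,4, 4.38,5,7, 9]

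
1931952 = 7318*264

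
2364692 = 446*5302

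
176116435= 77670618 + 98445817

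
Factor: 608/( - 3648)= - 1/6  =  -2^( - 1)  *  3^( - 1)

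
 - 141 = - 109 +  - 32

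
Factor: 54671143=53^1*1031531^1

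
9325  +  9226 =18551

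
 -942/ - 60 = 157/10 = 15.70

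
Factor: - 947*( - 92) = 2^2*23^1*947^1= 87124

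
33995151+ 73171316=107166467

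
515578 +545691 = 1061269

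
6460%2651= 1158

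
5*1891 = 9455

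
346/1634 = 173/817 =0.21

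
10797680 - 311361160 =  - 300563480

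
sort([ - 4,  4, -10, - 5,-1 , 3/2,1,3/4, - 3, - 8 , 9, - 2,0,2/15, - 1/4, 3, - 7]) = [-10, - 8, - 7, - 5, - 4, - 3, - 2, - 1, - 1/4, 0,2/15, 3/4, 1,  3/2, 3,4,9 ]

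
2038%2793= 2038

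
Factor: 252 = 2^2*3^2  *  7^1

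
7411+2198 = 9609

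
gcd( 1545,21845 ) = 5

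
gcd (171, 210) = 3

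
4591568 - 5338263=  - 746695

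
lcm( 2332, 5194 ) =114268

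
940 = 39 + 901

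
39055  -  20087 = 18968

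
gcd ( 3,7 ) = 1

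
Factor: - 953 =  -953^1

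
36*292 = 10512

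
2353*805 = 1894165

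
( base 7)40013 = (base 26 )e5k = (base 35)7to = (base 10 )9614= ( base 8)22616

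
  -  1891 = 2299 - 4190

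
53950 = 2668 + 51282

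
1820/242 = 7+63/121 =7.52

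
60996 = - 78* (-782)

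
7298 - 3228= 4070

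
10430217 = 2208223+8221994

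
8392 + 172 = 8564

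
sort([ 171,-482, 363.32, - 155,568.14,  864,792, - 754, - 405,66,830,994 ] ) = [ - 754,- 482,-405, - 155,66,171, 363.32,568.14 , 792,830,864,994 ]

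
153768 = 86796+66972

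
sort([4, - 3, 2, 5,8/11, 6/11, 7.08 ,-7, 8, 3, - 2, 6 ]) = [-7, - 3,  -  2, 6/11, 8/11, 2, 3,  4,5, 6,  7.08,8]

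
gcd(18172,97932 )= 4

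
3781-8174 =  - 4393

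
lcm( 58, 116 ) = 116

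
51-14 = 37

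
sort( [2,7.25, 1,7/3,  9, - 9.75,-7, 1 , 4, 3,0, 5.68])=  [ - 9.75,-7, 0, 1,1,  2, 7/3,  3,4, 5.68, 7.25,9]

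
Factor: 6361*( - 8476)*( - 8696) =2^5*13^1 *163^1*1087^1*6361^1  =  468852109856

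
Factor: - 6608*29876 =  - 2^6*7^2* 11^1*59^1*97^1 = - 197420608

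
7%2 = 1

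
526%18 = 4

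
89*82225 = 7318025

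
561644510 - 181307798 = 380336712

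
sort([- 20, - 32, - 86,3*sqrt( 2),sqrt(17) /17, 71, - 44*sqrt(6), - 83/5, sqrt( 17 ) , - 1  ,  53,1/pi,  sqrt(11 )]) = [ - 44 * sqrt(6),-86,-32,-20, -83/5,-1, sqrt(17)/17,1/pi, sqrt(11 ),sqrt( 17), 3*sqrt (2 ), 53, 71]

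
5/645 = 1/129 = 0.01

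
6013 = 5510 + 503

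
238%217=21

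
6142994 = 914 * 6721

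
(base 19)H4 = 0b101000111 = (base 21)fc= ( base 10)327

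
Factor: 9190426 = 2^1*7^1*656459^1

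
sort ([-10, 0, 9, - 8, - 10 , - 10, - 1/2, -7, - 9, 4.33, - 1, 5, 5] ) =[-10, - 10, - 10, - 9,-8, - 7, - 1,-1/2, 0, 4.33, 5 , 5,9] 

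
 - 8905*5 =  - 44525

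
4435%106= 89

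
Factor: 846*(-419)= - 2^1*3^2*47^1*419^1 = - 354474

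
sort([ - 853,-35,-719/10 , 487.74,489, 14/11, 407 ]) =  [-853, - 719/10, - 35,  14/11,407,487.74,489]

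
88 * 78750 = 6930000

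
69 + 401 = 470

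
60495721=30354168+30141553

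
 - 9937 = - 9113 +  - 824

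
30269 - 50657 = - 20388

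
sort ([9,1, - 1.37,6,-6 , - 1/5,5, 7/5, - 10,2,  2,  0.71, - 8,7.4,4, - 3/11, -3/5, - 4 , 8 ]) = [-10, - 8,-6, - 4 , - 1.37 , - 3/5,-3/11,-1/5,0.71, 1, 7/5 , 2, 2,  4,5,  6, 7.4,8,9 ] 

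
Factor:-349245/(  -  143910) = 2^(  -  1 )*41^ ( - 1 )  *199^1=199/82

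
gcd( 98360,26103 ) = 1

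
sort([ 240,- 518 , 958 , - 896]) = [ - 896,-518, 240, 958 ]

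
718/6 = 119+2/3 = 119.67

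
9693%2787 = 1332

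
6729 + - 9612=  -  2883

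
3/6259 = 3/6259  =  0.00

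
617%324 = 293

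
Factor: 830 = 2^1*5^1*83^1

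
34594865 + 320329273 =354924138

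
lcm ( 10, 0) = 0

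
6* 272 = 1632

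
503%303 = 200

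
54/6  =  9 = 9.00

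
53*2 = 106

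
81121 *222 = 18008862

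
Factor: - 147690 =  - 2^1*3^3*5^1 * 547^1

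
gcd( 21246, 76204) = 2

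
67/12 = 5+ 7/12=5.58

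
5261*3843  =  20218023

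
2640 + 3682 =6322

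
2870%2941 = 2870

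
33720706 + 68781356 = 102502062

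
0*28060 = 0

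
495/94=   495/94=5.27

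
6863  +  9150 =16013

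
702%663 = 39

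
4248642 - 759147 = 3489495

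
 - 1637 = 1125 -2762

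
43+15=58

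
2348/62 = 1174/31 =37.87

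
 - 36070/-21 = 36070/21 = 1717.62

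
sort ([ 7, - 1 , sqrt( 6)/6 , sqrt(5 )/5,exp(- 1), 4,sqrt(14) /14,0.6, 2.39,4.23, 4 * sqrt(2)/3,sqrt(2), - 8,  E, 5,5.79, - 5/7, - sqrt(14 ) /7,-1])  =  [ - 8, - 1, - 1, - 5/7, - sqrt(14)/7,sqrt(14) /14, exp( - 1),sqrt(6)/6, sqrt( 5 ) /5,0.6, sqrt (2 ),4 *sqrt(2 )/3,2.39,  E,4, 4.23, 5  ,  5.79, 7] 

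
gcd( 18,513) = 9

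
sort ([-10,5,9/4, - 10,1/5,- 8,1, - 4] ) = [ - 10, - 10, - 8, - 4, 1/5,1, 9/4,5]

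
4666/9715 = 4666/9715 =0.48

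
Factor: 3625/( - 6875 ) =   -  5^( - 1 ) * 11^( - 1)*29^1 =- 29/55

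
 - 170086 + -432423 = - 602509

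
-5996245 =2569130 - 8565375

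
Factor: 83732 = 2^2*11^2 *173^1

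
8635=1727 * 5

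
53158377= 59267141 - 6108764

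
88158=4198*21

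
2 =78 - 76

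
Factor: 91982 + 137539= 229521= 3^1 * 76507^1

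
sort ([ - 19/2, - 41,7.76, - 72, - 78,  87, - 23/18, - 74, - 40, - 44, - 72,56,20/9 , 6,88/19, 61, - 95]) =[ - 95, - 78,-74,-72, - 72, - 44 , - 41, - 40 , - 19/2, - 23/18, 20/9,88/19, 6,7.76, 56, 61, 87]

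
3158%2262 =896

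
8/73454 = 4/36727 =0.00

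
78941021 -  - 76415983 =155357004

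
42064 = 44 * 956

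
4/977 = 4/977 = 0.00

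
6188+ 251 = 6439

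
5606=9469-3863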